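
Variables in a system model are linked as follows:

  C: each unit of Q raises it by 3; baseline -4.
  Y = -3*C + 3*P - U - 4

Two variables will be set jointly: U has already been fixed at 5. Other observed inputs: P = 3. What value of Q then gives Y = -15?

Q = 3

With U held at 5:
Substituting into the Y equation gives Y = -9*Q + 12.
Solve -9*Q + 12 = -15: Q = (-15 - 12) / -9 = 3.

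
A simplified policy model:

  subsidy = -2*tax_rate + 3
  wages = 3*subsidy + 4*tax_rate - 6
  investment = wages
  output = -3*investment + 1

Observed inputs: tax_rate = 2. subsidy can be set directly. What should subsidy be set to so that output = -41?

subsidy = 4

Intervening on subsidy fixes its value directly, overriding its dependence on tax_rate.
Substituting into the wages equation gives wages = 3*subsidy + 2.
This gives investment = 3*subsidy + 2.
Substituting into the output equation gives output = -9*subsidy - 5.
Solve -9*subsidy - 5 = -41: subsidy = (-41 + 5) / -9 = 4.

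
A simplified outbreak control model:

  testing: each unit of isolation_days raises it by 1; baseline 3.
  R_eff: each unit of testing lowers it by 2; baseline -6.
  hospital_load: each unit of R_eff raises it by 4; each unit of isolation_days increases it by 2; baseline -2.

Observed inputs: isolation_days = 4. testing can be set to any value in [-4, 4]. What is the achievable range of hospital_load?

-50 to 14

Intervening on testing fixes its value directly, overriding its dependence on isolation_days.
Substituting into the hospital_load equation gives hospital_load = -8*testing - 18.
Linear in testing, so extremes are at the endpoints: testing = -4 gives hospital_load = 14; testing = 4 gives hospital_load = -50.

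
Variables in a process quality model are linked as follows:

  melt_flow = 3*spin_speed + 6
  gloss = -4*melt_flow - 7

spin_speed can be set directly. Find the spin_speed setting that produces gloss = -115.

Substituting into the gloss equation gives gloss = -12*spin_speed - 31.
Solve -12*spin_speed - 31 = -115: spin_speed = (-115 + 31) / -12 = 7.

spin_speed = 7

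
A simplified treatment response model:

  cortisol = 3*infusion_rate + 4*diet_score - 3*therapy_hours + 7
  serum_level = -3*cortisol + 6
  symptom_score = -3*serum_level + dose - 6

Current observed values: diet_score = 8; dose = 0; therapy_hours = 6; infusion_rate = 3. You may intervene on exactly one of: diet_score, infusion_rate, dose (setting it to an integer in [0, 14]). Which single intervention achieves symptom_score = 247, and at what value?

Intervening on diet_score: symptom_score = 36*diet_score - 42. Reaching 247 requires diet_score = 289/36, not an integer.
Intervening on infusion_rate: symptom_score = 27*infusion_rate + 165. Reaching 247 requires infusion_rate = 82/27, not an integer.
Intervening on dose: with other inputs at their observed values, symptom_score = dose + 246. Solving for 247 gives dose = 1, within [0, 14].

set dose = 1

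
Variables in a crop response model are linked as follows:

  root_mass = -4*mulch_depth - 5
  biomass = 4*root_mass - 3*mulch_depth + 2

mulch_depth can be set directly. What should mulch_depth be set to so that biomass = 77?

mulch_depth = -5

Substituting into the biomass equation gives biomass = -19*mulch_depth - 18.
Solve -19*mulch_depth - 18 = 77: mulch_depth = (77 + 18) / -19 = -5.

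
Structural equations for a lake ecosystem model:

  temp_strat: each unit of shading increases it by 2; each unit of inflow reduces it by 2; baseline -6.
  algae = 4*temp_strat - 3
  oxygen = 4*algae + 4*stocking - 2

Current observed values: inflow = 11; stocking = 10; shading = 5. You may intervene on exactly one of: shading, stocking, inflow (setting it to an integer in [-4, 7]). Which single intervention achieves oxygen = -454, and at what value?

Intervening on shading: with other inputs at their observed values, oxygen = 32*shading - 422. Solving for -454 gives shading = -1, within [-4, 7].
Intervening on stocking: oxygen = 4*stocking - 302. Reaching -454 requires stocking = -38, outside [-4, 7].
Intervening on inflow: oxygen = -32*inflow + 90. Reaching -454 requires inflow = 17, outside [-4, 7].

set shading = -1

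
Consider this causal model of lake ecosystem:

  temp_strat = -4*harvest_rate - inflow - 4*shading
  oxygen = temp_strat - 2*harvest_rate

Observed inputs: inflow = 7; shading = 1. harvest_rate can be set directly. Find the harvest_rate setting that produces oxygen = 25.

harvest_rate = -6

Substituting into the temp_strat equation gives temp_strat = -4*harvest_rate - 11.
Substituting into the oxygen equation gives oxygen = -6*harvest_rate - 11.
Solve -6*harvest_rate - 11 = 25: harvest_rate = (25 + 11) / -6 = -6.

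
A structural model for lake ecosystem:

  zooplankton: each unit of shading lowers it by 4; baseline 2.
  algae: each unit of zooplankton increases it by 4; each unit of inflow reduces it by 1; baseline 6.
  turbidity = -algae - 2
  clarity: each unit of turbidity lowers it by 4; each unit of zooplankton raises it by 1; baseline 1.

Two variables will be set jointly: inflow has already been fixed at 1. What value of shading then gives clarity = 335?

shading = -4

With inflow held at 1:
Substituting into the algae equation gives algae = -16*shading + 13.
So turbidity = 16*shading - 15.
Substituting into the clarity equation gives clarity = -68*shading + 63.
Solve -68*shading + 63 = 335: shading = (335 - 63) / -68 = -4.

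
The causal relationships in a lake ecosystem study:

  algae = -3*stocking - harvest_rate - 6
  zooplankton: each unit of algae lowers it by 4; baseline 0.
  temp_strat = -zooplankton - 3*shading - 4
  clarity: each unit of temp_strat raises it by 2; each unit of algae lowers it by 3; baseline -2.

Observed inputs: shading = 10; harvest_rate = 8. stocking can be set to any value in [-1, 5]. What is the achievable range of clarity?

-215 to -125

Substituting into the algae equation gives algae = -3*stocking - 14.
Substituting into the zooplankton equation gives zooplankton = 12*stocking + 56.
Substituting into the temp_strat equation gives temp_strat = -12*stocking - 90.
Substituting into the clarity equation gives clarity = -15*stocking - 140.
Linear in stocking, so extremes are at the endpoints: stocking = -1 gives clarity = -125; stocking = 5 gives clarity = -215.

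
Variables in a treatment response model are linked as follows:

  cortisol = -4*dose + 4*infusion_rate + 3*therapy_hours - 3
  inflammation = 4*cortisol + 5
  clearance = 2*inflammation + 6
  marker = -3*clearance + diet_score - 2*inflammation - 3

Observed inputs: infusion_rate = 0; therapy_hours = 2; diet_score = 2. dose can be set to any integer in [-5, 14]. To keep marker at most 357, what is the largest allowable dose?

dose = 4

Substituting into the cortisol equation gives cortisol = -4*dose + 3.
This gives inflammation = -16*dose + 17.
clearance becomes -32*dose + 40.
Substituting into the marker equation gives marker = 128*dose - 155.
Require 128*dose - 155 ≤ 357, so dose ≤ 4.
The largest integer in [-5, 14] satisfying this is 4.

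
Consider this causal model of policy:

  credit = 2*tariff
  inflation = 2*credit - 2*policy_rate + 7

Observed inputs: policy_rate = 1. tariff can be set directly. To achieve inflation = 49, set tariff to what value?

tariff = 11

Substituting into the inflation equation gives inflation = 4*tariff + 5.
Solve 4*tariff + 5 = 49: tariff = (49 - 5) / 4 = 11.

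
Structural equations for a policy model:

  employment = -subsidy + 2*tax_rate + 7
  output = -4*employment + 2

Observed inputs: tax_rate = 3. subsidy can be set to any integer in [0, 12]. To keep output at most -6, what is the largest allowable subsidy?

Substituting into the employment equation gives employment = -subsidy + 13.
Substituting into the output equation gives output = 4*subsidy - 50.
Require 4*subsidy - 50 ≤ -6, so subsidy ≤ 11.
The largest integer in [0, 12] satisfying this is 11.

subsidy = 11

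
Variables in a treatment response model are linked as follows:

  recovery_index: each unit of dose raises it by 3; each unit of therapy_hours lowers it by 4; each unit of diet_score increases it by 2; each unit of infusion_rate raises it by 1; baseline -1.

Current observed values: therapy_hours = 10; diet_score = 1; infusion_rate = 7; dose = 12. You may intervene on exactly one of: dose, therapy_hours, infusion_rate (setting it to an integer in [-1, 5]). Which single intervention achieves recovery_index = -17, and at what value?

set dose = 5

Intervening on dose: with other inputs at their observed values, recovery_index = 3*dose - 32. Solving for -17 gives dose = 5, within [-1, 5].
Intervening on therapy_hours: recovery_index = -4*therapy_hours + 44. Reaching -17 requires therapy_hours = 61/4, not an integer.
Intervening on infusion_rate: recovery_index = infusion_rate - 3. Reaching -17 requires infusion_rate = -14, outside [-1, 5].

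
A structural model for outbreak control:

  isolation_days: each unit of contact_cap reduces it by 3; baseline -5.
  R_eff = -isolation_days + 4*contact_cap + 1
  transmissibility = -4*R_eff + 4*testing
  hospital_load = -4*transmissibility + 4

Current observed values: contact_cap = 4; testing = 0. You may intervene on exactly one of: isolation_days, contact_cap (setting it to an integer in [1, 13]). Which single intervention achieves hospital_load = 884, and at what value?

set contact_cap = 7

Intervening on isolation_days: hospital_load = -16*isolation_days + 276. Reaching 884 requires isolation_days = -38, outside [1, 13].
Intervening on contact_cap: with other inputs at their observed values, hospital_load = 112*contact_cap + 100. Solving for 884 gives contact_cap = 7, within [1, 13].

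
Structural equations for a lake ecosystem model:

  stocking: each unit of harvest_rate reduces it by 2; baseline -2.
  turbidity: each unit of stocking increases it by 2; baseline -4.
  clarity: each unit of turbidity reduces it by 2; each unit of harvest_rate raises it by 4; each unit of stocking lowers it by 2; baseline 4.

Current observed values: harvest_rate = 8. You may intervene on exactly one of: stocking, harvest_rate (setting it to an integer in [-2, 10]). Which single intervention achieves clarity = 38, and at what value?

set stocking = 1

Intervening on stocking: with other inputs at their observed values, clarity = -6*stocking + 44. Solving for 38 gives stocking = 1, within [-2, 10].
Intervening on harvest_rate: clarity = 16*harvest_rate + 24. Reaching 38 requires harvest_rate = 7/8, not an integer.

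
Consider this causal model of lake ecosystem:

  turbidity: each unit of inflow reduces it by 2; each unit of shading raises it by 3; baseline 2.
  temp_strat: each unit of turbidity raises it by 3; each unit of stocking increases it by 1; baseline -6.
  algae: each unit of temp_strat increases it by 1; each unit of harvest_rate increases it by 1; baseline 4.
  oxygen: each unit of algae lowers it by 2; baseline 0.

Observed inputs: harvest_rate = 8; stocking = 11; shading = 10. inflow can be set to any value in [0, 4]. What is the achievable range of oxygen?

Substituting into the turbidity equation gives turbidity = -2*inflow + 32.
Substituting into the temp_strat equation gives temp_strat = -6*inflow + 101.
Substituting into the algae equation gives algae = -6*inflow + 113.
Substituting into the oxygen equation gives oxygen = 12*inflow - 226.
Linear in inflow, so extremes are at the endpoints: inflow = 0 gives oxygen = -226; inflow = 4 gives oxygen = -178.

-226 to -178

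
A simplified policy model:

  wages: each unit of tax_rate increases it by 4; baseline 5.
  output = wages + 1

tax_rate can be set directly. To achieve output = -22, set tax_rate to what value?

tax_rate = -7

Substituting into the output equation gives output = 4*tax_rate + 6.
Solve 4*tax_rate + 6 = -22: tax_rate = (-22 - 6) / 4 = -7.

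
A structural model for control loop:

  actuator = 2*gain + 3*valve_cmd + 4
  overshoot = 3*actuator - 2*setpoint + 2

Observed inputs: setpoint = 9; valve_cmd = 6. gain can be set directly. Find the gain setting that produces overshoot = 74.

gain = 4

Substituting into the actuator equation gives actuator = 2*gain + 22.
This gives overshoot = 6*gain + 50.
Solve 6*gain + 50 = 74: gain = (74 - 50) / 6 = 4.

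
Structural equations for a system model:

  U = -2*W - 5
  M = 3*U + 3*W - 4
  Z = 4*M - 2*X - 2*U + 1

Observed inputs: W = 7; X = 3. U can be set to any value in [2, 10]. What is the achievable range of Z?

83 to 163

Intervening on U fixes its value directly, overriding its dependence on W.
Substituting into the M equation gives M = 3*U + 17.
Substituting into the Z equation gives Z = 10*U + 63.
Linear in U, so extremes are at the endpoints: U = 2 gives Z = 83; U = 10 gives Z = 163.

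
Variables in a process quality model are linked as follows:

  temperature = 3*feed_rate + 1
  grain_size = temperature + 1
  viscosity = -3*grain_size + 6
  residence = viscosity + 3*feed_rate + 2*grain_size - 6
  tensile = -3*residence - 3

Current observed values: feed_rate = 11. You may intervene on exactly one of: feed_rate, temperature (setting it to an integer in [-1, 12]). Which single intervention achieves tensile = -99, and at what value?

Intervening on feed_rate: the paths from feed_rate to tensile cancel (net effect zero), leaving tensile = 3; -99 is unreachable this way.
Intervening on temperature: with other inputs at their observed values, tensile = 3*temperature - 99. Solving for -99 gives temperature = 0, within [-1, 12].

set temperature = 0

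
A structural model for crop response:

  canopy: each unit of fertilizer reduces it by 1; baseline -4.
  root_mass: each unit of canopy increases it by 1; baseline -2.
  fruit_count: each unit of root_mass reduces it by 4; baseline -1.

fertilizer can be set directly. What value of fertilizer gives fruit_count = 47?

fertilizer = 6

Substituting into the root_mass equation gives root_mass = -fertilizer - 6.
Substituting into the fruit_count equation gives fruit_count = 4*fertilizer + 23.
Solve 4*fertilizer + 23 = 47: fertilizer = (47 - 23) / 4 = 6.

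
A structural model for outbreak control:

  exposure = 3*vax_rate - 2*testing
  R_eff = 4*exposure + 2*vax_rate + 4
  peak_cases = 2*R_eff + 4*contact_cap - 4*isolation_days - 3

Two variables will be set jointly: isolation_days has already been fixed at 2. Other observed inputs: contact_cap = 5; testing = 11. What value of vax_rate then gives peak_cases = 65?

With isolation_days held at 2:
Substituting into the exposure equation gives exposure = 3*vax_rate - 22.
Substituting into the R_eff equation gives R_eff = 14*vax_rate - 84.
Substituting into the peak_cases equation gives peak_cases = 28*vax_rate - 159.
Solve 28*vax_rate - 159 = 65: vax_rate = (65 + 159) / 28 = 8.

vax_rate = 8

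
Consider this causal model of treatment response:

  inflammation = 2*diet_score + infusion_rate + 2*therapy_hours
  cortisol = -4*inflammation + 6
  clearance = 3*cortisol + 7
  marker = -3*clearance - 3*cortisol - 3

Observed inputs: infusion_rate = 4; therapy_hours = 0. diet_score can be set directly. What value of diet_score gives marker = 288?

Substituting into the inflammation equation gives inflammation = 2*diet_score + 4.
Substituting into the cortisol equation gives cortisol = -8*diet_score - 10.
Substituting into the clearance equation gives clearance = -24*diet_score - 23.
So marker = 96*diet_score + 96.
Solve 96*diet_score + 96 = 288: diet_score = (288 - 96) / 96 = 2.

diet_score = 2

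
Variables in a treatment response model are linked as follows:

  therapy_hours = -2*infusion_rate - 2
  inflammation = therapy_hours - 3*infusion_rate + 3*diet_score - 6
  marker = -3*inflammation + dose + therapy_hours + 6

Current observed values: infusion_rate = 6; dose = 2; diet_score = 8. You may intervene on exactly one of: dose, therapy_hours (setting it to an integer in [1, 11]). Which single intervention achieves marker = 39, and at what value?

Intervening on dose: with other inputs at their observed values, marker = dose + 34. Solving for 39 gives dose = 5, within [1, 11].
Intervening on therapy_hours: marker = -2*therapy_hours + 8. Reaching 39 requires therapy_hours = -31/2, not an integer.

set dose = 5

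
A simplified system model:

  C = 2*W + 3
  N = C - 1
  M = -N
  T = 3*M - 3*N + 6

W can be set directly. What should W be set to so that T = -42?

Substituting into the N equation gives N = 2*W + 2.
Substituting into the M equation gives M = -2*W - 2.
This gives T = -12*W - 6.
Solve -12*W - 6 = -42: W = (-42 + 6) / -12 = 3.

W = 3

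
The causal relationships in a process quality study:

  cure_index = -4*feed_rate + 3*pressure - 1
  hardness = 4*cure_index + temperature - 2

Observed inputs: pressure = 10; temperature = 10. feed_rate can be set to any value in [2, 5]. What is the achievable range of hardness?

Substituting into the cure_index equation gives cure_index = -4*feed_rate + 29.
Substituting into the hardness equation gives hardness = -16*feed_rate + 124.
Linear in feed_rate, so extremes are at the endpoints: feed_rate = 2 gives hardness = 92; feed_rate = 5 gives hardness = 44.

44 to 92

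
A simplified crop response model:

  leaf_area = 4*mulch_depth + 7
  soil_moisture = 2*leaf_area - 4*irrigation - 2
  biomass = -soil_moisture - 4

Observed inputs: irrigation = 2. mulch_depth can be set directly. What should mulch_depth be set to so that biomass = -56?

mulch_depth = 6

Substituting into the soil_moisture equation gives soil_moisture = 8*mulch_depth + 4.
This gives biomass = -8*mulch_depth - 8.
Solve -8*mulch_depth - 8 = -56: mulch_depth = (-56 + 8) / -8 = 6.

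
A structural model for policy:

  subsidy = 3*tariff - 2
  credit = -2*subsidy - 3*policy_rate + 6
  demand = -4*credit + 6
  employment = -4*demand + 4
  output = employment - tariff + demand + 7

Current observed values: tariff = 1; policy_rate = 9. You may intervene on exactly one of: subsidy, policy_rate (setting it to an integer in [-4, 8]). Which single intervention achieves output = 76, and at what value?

Intervening on subsidy: output = -24*subsidy - 260. Reaching 76 requires subsidy = -14, outside [-4, 8].
Intervening on policy_rate: with other inputs at their observed values, output = -36*policy_rate + 40. Solving for 76 gives policy_rate = -1, within [-4, 8].

set policy_rate = -1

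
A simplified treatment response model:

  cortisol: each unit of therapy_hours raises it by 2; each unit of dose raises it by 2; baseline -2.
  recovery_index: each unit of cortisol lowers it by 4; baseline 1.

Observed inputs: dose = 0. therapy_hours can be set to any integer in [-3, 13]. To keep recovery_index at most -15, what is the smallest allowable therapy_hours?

Substituting into the cortisol equation gives cortisol = 2*therapy_hours - 2.
recovery_index becomes -8*therapy_hours + 9.
Require -8*therapy_hours + 9 ≤ -15, so therapy_hours ≥ 3.
The smallest integer in [-3, 13] satisfying this is 3.

therapy_hours = 3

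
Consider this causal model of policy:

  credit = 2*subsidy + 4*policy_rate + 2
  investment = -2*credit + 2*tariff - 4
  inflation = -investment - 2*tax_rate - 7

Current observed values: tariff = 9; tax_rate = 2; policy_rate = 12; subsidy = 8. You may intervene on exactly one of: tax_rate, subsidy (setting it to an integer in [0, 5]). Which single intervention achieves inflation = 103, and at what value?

Intervening on tax_rate: with other inputs at their observed values, inflation = -2*tax_rate + 111. Solving for 103 gives tax_rate = 4, within [0, 5].
Intervening on subsidy: inflation = 4*subsidy + 75. Reaching 103 requires subsidy = 7, outside [0, 5].

set tax_rate = 4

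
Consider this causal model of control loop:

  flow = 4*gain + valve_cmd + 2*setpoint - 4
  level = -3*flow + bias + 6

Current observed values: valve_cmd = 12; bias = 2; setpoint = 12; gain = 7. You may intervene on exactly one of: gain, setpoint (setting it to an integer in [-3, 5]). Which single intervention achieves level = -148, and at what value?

set gain = 5

Intervening on gain: with other inputs at their observed values, level = -12*gain - 88. Solving for -148 gives gain = 5, within [-3, 5].
Intervening on setpoint: level = -6*setpoint - 100. Reaching -148 requires setpoint = 8, outside [-3, 5].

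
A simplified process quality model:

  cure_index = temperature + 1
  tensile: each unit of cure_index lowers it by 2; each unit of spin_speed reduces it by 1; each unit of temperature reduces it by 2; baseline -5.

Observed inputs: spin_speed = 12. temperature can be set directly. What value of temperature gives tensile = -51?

temperature = 8

Substituting into the tensile equation gives tensile = -4*temperature - 19.
Solve -4*temperature - 19 = -51: temperature = (-51 + 19) / -4 = 8.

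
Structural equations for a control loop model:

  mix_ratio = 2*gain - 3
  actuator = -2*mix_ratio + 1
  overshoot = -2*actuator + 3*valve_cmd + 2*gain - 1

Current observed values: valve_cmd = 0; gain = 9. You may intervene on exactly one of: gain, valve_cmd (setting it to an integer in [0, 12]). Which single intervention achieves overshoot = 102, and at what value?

Intervening on gain: overshoot = 10*gain - 15. Reaching 102 requires gain = 117/10, not an integer.
Intervening on valve_cmd: with other inputs at their observed values, overshoot = 3*valve_cmd + 75. Solving for 102 gives valve_cmd = 9, within [0, 12].

set valve_cmd = 9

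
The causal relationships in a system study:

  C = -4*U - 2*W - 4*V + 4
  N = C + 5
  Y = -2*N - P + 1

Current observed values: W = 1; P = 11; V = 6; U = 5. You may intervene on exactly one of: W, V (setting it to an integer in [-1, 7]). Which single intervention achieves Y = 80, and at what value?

set W = 5

Intervening on W: with other inputs at their observed values, Y = 4*W + 60. Solving for 80 gives W = 5, within [-1, 7].
Intervening on V: Y = 8*V + 16. Reaching 80 requires V = 8, outside [-1, 7].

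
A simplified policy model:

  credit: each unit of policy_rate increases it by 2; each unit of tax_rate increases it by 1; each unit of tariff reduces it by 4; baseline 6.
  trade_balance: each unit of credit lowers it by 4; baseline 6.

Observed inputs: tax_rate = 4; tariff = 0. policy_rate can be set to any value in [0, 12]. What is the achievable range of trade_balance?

Substituting into the credit equation gives credit = 2*policy_rate + 10.
Substituting into the trade_balance equation gives trade_balance = -8*policy_rate - 34.
Linear in policy_rate, so extremes are at the endpoints: policy_rate = 0 gives trade_balance = -34; policy_rate = 12 gives trade_balance = -130.

-130 to -34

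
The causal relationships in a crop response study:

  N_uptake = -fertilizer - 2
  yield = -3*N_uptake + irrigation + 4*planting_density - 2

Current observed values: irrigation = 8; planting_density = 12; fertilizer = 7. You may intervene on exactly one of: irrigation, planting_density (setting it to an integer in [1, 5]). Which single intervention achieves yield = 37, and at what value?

Intervening on irrigation: yield = irrigation + 73. Reaching 37 requires irrigation = -36, outside [1, 5].
Intervening on planting_density: with other inputs at their observed values, yield = 4*planting_density + 33. Solving for 37 gives planting_density = 1, within [1, 5].

set planting_density = 1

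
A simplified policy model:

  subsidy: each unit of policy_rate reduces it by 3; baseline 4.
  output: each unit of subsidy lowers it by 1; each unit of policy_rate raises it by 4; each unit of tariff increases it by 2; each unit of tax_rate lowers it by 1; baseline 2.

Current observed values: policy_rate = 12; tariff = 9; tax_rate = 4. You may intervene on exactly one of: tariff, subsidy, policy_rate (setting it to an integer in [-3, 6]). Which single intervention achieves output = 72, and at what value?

set tariff = -3

Intervening on tariff: with other inputs at their observed values, output = 2*tariff + 78. Solving for 72 gives tariff = -3, within [-3, 6].
Intervening on subsidy: output = -subsidy + 64. Reaching 72 requires subsidy = -8, outside [-3, 6].
Intervening on policy_rate: output = 7*policy_rate + 12. Reaching 72 requires policy_rate = 60/7, not an integer.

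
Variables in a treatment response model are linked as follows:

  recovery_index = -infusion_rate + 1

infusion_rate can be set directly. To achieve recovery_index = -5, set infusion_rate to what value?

infusion_rate = 6

Solve -infusion_rate + 1 = -5: infusion_rate = (-5 - 1) / -1 = 6.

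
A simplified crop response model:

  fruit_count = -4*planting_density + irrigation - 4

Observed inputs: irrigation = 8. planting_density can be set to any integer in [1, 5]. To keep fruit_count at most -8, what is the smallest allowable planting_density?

Substituting into the fruit_count equation gives fruit_count = -4*planting_density + 4.
Require -4*planting_density + 4 ≤ -8, so planting_density ≥ 3.
The smallest integer in [1, 5] satisfying this is 3.

planting_density = 3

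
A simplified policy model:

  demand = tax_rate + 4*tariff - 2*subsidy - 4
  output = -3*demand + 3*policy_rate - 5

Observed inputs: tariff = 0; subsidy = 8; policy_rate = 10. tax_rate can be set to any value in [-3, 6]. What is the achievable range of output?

67 to 94

Substituting into the demand equation gives demand = tax_rate - 20.
output becomes -3*tax_rate + 85.
Linear in tax_rate, so extremes are at the endpoints: tax_rate = -3 gives output = 94; tax_rate = 6 gives output = 67.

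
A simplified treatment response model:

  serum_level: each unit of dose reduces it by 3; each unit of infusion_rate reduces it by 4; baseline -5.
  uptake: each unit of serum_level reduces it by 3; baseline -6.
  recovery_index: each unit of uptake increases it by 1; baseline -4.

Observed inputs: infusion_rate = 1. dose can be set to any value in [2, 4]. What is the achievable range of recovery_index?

35 to 53

Substituting into the serum_level equation gives serum_level = -3*dose - 9.
So uptake = 9*dose + 21.
Substituting into the recovery_index equation gives recovery_index = 9*dose + 17.
Linear in dose, so extremes are at the endpoints: dose = 2 gives recovery_index = 35; dose = 4 gives recovery_index = 53.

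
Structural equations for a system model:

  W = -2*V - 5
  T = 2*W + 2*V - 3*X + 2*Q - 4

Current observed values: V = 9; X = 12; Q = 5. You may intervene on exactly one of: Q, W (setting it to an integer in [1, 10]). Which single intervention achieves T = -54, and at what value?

Intervening on Q: with other inputs at their observed values, T = 2*Q - 68. Solving for -54 gives Q = 7, within [1, 10].
Intervening on W: T = 2*W - 12. Reaching -54 requires W = -21, outside [1, 10].

set Q = 7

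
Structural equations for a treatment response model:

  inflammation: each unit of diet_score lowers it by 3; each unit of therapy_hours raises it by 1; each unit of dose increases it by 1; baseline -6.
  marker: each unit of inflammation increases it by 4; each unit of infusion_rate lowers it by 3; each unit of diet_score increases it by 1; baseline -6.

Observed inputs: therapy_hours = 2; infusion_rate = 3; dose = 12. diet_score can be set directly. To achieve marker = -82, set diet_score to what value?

diet_score = 9

Substituting into the inflammation equation gives inflammation = -3*diet_score + 8.
Substituting into the marker equation gives marker = -11*diet_score + 17.
Solve -11*diet_score + 17 = -82: diet_score = (-82 - 17) / -11 = 9.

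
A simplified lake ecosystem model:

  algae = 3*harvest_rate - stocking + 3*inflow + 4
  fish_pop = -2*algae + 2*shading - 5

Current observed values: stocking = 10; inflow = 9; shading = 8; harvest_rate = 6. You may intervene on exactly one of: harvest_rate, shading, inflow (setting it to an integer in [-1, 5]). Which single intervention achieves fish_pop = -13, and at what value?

set inflow = 0

Intervening on harvest_rate: fish_pop = -6*harvest_rate - 31. Reaching -13 requires harvest_rate = -3, outside [-1, 5].
Intervening on shading: fish_pop = 2*shading - 83. Reaching -13 requires shading = 35, outside [-1, 5].
Intervening on inflow: with other inputs at their observed values, fish_pop = -6*inflow - 13. Solving for -13 gives inflow = 0, within [-1, 5].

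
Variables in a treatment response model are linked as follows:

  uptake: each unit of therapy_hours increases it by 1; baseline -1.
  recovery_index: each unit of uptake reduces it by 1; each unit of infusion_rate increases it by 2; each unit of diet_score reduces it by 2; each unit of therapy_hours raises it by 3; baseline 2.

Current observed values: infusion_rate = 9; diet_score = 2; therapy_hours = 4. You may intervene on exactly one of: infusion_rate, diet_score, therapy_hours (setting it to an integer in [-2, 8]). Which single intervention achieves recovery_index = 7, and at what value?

Intervening on infusion_rate: with other inputs at their observed values, recovery_index = 2*infusion_rate + 7. Solving for 7 gives infusion_rate = 0, within [-2, 8].
Intervening on diet_score: recovery_index = -2*diet_score + 29. Reaching 7 requires diet_score = 11, outside [-2, 8].
Intervening on therapy_hours: recovery_index = 2*therapy_hours + 17. Reaching 7 requires therapy_hours = -5, outside [-2, 8].

set infusion_rate = 0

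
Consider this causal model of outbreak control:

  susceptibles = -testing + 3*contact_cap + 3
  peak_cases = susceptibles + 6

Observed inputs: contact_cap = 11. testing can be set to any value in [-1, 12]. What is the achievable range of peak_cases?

Substituting into the susceptibles equation gives susceptibles = -testing + 36.
So peak_cases = -testing + 42.
Linear in testing, so extremes are at the endpoints: testing = -1 gives peak_cases = 43; testing = 12 gives peak_cases = 30.

30 to 43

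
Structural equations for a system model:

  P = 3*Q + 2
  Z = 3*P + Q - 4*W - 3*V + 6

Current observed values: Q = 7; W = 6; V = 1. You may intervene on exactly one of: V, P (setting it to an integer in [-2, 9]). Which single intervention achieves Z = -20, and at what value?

Intervening on V: Z = -3*V + 58. Reaching -20 requires V = 26, outside [-2, 9].
Intervening on P: with other inputs at their observed values, Z = 3*P - 14. Solving for -20 gives P = -2, within [-2, 9].

set P = -2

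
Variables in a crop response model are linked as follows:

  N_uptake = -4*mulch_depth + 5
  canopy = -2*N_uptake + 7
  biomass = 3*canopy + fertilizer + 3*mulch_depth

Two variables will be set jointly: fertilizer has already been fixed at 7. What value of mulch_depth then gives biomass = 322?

mulch_depth = 12

With fertilizer held at 7:
Substituting into the canopy equation gives canopy = 8*mulch_depth - 3.
Substituting into the biomass equation gives biomass = 27*mulch_depth - 2.
Solve 27*mulch_depth - 2 = 322: mulch_depth = (322 + 2) / 27 = 12.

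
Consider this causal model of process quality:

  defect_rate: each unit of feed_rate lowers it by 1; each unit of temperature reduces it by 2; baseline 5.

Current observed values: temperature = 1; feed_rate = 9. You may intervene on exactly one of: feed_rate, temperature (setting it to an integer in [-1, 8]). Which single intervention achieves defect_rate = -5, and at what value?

Intervening on feed_rate: with other inputs at their observed values, defect_rate = -feed_rate + 3. Solving for -5 gives feed_rate = 8, within [-1, 8].
Intervening on temperature: defect_rate = -2*temperature - 4. Reaching -5 requires temperature = 1/2, not an integer.

set feed_rate = 8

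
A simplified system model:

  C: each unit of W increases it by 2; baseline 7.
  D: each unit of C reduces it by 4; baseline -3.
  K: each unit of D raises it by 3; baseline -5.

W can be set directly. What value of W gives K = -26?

W = -3

Substituting into the D equation gives D = -8*W - 31.
Substituting into the K equation gives K = -24*W - 98.
Solve -24*W - 98 = -26: W = (-26 + 98) / -24 = -3.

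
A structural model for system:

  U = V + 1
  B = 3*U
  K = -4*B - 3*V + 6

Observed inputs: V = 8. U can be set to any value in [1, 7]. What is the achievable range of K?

Intervening on U fixes its value directly, overriding its dependence on V.
Substituting into the K equation gives K = -12*U - 18.
Linear in U, so extremes are at the endpoints: U = 1 gives K = -30; U = 7 gives K = -102.

-102 to -30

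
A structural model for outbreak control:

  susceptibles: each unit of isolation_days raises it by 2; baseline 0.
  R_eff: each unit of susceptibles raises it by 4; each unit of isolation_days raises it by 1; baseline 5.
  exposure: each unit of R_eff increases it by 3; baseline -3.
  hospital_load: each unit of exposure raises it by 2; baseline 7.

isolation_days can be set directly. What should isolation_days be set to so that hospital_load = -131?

Substituting into the R_eff equation gives R_eff = 9*isolation_days + 5.
So exposure = 27*isolation_days + 12.
Substituting into the hospital_load equation gives hospital_load = 54*isolation_days + 31.
Solve 54*isolation_days + 31 = -131: isolation_days = (-131 - 31) / 54 = -3.

isolation_days = -3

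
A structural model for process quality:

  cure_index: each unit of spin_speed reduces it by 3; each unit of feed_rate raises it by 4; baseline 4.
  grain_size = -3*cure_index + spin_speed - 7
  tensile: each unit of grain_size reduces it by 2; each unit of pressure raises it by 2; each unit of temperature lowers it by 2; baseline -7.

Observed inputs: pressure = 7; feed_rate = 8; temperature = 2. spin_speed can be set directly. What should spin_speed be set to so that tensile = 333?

spin_speed = -5

Substituting into the cure_index equation gives cure_index = -3*spin_speed + 36.
So grain_size = 10*spin_speed - 115.
tensile becomes -20*spin_speed + 233.
Solve -20*spin_speed + 233 = 333: spin_speed = (333 - 233) / -20 = -5.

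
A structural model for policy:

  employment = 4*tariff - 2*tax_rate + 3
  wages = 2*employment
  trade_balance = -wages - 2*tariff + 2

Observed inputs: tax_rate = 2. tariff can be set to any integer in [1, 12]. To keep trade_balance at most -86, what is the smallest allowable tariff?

tariff = 9

Substituting into the employment equation gives employment = 4*tariff - 1.
Substituting into the wages equation gives wages = 8*tariff - 2.
Substituting into the trade_balance equation gives trade_balance = -10*tariff + 4.
Require -10*tariff + 4 ≤ -86, so tariff ≥ 9.
The smallest integer in [1, 12] satisfying this is 9.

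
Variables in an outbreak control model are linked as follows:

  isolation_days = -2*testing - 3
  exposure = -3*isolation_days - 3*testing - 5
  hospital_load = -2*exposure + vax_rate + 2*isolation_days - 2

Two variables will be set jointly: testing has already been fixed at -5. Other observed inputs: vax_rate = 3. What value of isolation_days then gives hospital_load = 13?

isolation_days = 4

With testing held at -5:
Intervening on isolation_days fixes its value directly, overriding its dependence on testing.
Substituting into the exposure equation gives exposure = -3*isolation_days + 10.
So hospital_load = 8*isolation_days - 19.
Solve 8*isolation_days - 19 = 13: isolation_days = (13 + 19) / 8 = 4.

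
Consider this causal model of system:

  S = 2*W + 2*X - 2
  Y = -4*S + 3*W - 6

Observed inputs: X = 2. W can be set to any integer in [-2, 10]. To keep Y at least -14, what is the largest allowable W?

Substituting into the S equation gives S = 2*W + 2.
Substituting into the Y equation gives Y = -5*W - 14.
Require -5*W - 14 ≥ -14, so W ≤ 0.
The largest integer in [-2, 10] satisfying this is 0.

W = 0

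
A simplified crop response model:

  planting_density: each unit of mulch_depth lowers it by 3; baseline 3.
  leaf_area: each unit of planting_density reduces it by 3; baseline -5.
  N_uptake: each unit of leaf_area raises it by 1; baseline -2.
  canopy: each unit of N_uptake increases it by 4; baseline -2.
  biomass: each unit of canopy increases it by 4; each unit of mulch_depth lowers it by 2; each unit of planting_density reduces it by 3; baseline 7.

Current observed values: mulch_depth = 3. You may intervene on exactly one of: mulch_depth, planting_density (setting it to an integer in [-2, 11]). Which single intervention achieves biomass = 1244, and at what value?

Intervening on mulch_depth: with other inputs at their observed values, biomass = 151*mulch_depth - 266. Solving for 1244 gives mulch_depth = 10, within [-2, 11].
Intervening on planting_density: biomass = -51*planting_density - 119. Reaching 1244 requires planting_density = -1363/51, not an integer.

set mulch_depth = 10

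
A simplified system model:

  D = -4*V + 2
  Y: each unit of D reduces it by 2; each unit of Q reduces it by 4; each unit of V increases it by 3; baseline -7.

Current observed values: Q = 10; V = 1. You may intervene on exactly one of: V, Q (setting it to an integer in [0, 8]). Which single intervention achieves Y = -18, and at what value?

Intervening on V: with other inputs at their observed values, Y = 11*V - 51. Solving for -18 gives V = 3, within [0, 8].
Intervening on Q: Y = -4*Q. Reaching -18 requires Q = 9/2, not an integer.

set V = 3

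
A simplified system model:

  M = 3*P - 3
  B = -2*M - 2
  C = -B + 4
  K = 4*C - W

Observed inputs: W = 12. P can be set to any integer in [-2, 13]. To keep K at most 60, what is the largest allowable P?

Substituting into the B equation gives B = -6*P + 4.
This gives C = 6*P.
This gives K = 24*P - 12.
Require 24*P - 12 ≤ 60, so P ≤ 3.
The largest integer in [-2, 13] satisfying this is 3.

P = 3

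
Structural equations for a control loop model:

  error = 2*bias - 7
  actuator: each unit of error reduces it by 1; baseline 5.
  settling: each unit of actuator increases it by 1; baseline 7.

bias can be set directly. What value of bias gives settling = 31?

Substituting into the actuator equation gives actuator = -2*bias + 12.
Substituting into the settling equation gives settling = -2*bias + 19.
Solve -2*bias + 19 = 31: bias = (31 - 19) / -2 = -6.

bias = -6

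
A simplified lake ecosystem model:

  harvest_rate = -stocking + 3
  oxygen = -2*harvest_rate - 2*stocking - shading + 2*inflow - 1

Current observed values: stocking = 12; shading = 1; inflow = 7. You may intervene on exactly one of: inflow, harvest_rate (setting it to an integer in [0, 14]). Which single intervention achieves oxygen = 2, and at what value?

Intervening on inflow: with other inputs at their observed values, oxygen = 2*inflow - 8. Solving for 2 gives inflow = 5, within [0, 14].
Intervening on harvest_rate: oxygen = -2*harvest_rate - 12. Reaching 2 requires harvest_rate = -7, outside [0, 14].

set inflow = 5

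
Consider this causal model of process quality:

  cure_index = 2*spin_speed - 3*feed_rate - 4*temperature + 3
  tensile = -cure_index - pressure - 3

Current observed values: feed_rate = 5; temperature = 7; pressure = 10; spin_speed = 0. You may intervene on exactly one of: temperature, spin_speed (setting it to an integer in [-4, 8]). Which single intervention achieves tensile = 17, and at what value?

set spin_speed = 5

Intervening on temperature: tensile = 4*temperature - 1. Reaching 17 requires temperature = 9/2, not an integer.
Intervening on spin_speed: with other inputs at their observed values, tensile = -2*spin_speed + 27. Solving for 17 gives spin_speed = 5, within [-4, 8].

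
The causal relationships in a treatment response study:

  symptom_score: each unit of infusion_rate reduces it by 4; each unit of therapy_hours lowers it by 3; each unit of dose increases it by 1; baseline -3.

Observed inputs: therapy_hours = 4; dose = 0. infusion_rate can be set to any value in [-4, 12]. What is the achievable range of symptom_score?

Substituting into the symptom_score equation gives symptom_score = -4*infusion_rate - 15.
Linear in infusion_rate, so extremes are at the endpoints: infusion_rate = -4 gives symptom_score = 1; infusion_rate = 12 gives symptom_score = -63.

-63 to 1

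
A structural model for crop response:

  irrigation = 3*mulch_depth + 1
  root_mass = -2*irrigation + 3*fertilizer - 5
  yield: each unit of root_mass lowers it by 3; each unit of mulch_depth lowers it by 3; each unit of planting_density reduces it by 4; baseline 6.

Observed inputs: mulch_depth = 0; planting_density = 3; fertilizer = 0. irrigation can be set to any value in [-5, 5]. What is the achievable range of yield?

Intervening on irrigation fixes its value directly, overriding its dependence on mulch_depth.
Substituting into the root_mass equation gives root_mass = -2*irrigation - 5.
Substituting into the yield equation gives yield = 6*irrigation + 9.
Linear in irrigation, so extremes are at the endpoints: irrigation = -5 gives yield = -21; irrigation = 5 gives yield = 39.

-21 to 39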